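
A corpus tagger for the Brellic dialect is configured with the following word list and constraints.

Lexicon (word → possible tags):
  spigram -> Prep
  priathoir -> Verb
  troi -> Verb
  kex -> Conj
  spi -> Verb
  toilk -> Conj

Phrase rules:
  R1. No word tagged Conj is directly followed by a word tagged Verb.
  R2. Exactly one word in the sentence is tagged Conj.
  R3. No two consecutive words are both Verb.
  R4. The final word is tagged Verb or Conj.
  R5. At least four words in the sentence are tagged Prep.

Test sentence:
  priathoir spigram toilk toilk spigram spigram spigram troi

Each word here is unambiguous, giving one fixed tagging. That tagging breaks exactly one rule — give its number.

2

Fixed tagging: Verb Prep Conj Conj Prep Prep Prep Verb.
Checking each rule: R1 ok, R2 fails, R3 ok, R4 ok, R5 ok.
Only rule 2 fails.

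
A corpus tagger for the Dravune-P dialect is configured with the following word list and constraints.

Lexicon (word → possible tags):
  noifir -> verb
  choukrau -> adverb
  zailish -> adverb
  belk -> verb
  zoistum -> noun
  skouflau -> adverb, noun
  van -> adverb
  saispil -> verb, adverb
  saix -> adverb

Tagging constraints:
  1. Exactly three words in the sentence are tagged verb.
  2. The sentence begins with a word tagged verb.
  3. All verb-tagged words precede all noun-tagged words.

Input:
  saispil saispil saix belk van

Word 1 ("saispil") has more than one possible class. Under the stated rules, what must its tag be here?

Candidates per position — 1:saispil {verb,adverb}; 2:saispil {verb,adverb}; 3:saix {adverb}; 4:belk {verb}; 5:van {adverb}.
At position 1, choosing adverb makes rule 1 impossible to satisfy; hence verb.
At position 2, choosing adverb makes rule 1 impossible to satisfy; hence verb.
That leaves exactly one tagging: verb verb adverb verb adverb.
Check: rule 1 holds; rule 2 holds; rule 3 holds.

verb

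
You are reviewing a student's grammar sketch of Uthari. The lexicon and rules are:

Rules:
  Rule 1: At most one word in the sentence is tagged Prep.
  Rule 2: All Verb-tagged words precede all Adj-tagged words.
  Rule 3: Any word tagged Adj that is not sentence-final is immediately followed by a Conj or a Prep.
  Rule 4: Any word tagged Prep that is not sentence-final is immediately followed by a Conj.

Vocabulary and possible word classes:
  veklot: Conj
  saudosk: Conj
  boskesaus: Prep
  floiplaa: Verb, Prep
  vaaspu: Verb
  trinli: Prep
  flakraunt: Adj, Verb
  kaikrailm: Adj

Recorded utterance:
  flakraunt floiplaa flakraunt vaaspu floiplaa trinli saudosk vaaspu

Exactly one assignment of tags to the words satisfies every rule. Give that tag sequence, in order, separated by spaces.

Candidates per position — 1:flakraunt {Adj,Verb}; 2:floiplaa {Verb,Prep}; 3:flakraunt {Adj,Verb}; 4:vaaspu {Verb}; 5:floiplaa {Verb,Prep}; 6:trinli {Prep}; 7:saudosk {Conj}; 8:vaaspu {Verb}.
Position 1: Adj is ruled out by rule 2; that leaves Verb.
Position 2: Prep is ruled out by rule 1; that leaves Verb.
Position 3: Adj is ruled out by rule 2; that leaves Verb.
Position 5: Prep is ruled out by rule 1; that leaves Verb.
That leaves exactly one tagging: Verb Verb Verb Verb Verb Prep Conj Verb.
Check: rule 1 ok; rule 2 ok; rule 3 ok; rule 4 ok.

Verb Verb Verb Verb Verb Prep Conj Verb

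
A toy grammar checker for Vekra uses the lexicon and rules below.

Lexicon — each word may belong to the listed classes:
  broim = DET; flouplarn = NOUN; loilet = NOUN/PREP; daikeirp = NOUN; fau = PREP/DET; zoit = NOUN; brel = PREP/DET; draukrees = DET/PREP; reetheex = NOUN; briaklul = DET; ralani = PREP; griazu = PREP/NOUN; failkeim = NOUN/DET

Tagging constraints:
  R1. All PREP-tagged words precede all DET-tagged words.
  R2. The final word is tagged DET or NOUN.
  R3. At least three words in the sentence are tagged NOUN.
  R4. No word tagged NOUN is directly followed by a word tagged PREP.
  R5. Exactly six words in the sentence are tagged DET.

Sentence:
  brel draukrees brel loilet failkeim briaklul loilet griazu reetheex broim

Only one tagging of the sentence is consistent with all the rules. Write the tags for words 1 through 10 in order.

Candidates per position — 1:brel {PREP,DET}; 2:draukrees {DET,PREP}; 3:brel {PREP,DET}; 4:loilet {NOUN,PREP}; 5:failkeim {NOUN,DET}; 6:briaklul {DET}; 7:loilet {NOUN,PREP}; 8:griazu {PREP,NOUN}; 9:reetheex {NOUN}; 10:broim {DET}.
At position 1, choosing PREP makes rule 5 impossible to satisfy; hence DET.
At position 2, choosing PREP makes rule 1 impossible to satisfy; hence DET.
At position 3, choosing PREP makes rule 1 impossible to satisfy; hence DET.
At position 4, choosing PREP makes rule 1 impossible to satisfy; hence NOUN.
At position 5, choosing NOUN makes rule 5 impossible to satisfy; hence DET.
At position 7, choosing PREP makes rule 1 impossible to satisfy; hence NOUN.
At position 8, choosing PREP makes rule 1 impossible to satisfy; hence NOUN.
The unique satisfying tagging is: DET DET DET NOUN DET DET NOUN NOUN NOUN DET.
Checking: rule 1 satisfied; rule 2 satisfied; rule 3 satisfied; rule 4 satisfied; rule 5 satisfied.

DET DET DET NOUN DET DET NOUN NOUN NOUN DET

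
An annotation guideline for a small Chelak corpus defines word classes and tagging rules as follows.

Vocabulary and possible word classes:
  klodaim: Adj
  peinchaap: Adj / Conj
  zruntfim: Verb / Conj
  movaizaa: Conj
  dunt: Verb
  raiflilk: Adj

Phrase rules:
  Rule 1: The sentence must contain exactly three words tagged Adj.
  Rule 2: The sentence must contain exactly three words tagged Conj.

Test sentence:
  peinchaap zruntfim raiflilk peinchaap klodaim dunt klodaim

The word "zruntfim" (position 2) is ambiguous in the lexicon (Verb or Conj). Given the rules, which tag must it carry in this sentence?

Candidates per position — 1:peinchaap {Adj,Conj}; 2:zruntfim {Verb,Conj}; 3:raiflilk {Adj}; 4:peinchaap {Adj,Conj}; 5:klodaim {Adj}; 6:dunt {Verb}; 7:klodaim {Adj}.
Position 1: Adj is ruled out by rule 1; that leaves Conj.
Position 2: Verb is ruled out by rule 2; that leaves Conj.
Position 4: Adj is ruled out by rule 1; that leaves Conj.
The unique satisfying tagging is: Conj Conj Adj Conj Adj Verb Adj.
Checking: rule 1 holds; rule 2 holds.

Conj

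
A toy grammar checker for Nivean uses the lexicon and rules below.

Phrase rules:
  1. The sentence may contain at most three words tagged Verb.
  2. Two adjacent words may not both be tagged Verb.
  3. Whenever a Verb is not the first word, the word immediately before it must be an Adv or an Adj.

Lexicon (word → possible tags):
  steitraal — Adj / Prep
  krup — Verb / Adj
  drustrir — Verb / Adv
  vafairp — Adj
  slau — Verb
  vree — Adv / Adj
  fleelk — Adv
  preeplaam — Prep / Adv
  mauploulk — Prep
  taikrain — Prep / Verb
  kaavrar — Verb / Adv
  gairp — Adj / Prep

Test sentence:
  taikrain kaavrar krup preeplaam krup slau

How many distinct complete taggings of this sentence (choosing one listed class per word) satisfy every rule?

Candidates per position — 1:taikrain {Prep,Verb}; 2:kaavrar {Verb,Adv}; 3:krup {Verb,Adj}; 4:preeplaam {Prep,Adv}; 5:krup {Verb,Adj}; 6:slau {Verb}.
There are 32 candidate sequences in total.
Checking each against the rules leaves 8 sequences.
Count = 8.

8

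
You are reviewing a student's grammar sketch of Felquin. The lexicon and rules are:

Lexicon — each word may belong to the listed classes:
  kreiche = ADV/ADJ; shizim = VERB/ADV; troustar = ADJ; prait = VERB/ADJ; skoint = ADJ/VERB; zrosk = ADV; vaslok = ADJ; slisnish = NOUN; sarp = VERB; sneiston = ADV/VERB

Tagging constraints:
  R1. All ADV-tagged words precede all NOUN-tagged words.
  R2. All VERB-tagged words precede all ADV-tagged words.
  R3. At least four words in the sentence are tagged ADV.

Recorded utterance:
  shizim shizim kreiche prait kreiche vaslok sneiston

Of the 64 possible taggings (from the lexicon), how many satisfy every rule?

4

Candidates per position — 1:shizim {VERB,ADV}; 2:shizim {VERB,ADV}; 3:kreiche {ADV,ADJ}; 4:prait {VERB,ADJ}; 5:kreiche {ADV,ADJ}; 6:vaslok {ADJ}; 7:sneiston {ADV,VERB}.
There are 64 candidate sequences in total.
The sequences that satisfy every rule: VERB ADV ADV ADJ ADV ADJ ADV; ADV ADV ADV ADJ ADV ADJ ADV; ADV ADV ADV ADJ ADJ ADJ ADV; ADV ADV ADJ ADJ ADV ADJ ADV.
Count = 4.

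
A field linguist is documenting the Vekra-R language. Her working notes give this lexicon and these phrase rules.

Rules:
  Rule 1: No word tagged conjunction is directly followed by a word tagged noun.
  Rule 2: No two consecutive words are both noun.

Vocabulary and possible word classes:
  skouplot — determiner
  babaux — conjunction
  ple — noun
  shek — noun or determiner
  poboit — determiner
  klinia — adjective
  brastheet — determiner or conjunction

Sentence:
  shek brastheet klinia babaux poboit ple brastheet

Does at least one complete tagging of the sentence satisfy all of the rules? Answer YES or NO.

YES

Candidates per position — 1:shek {noun,determiner}; 2:brastheet {determiner,conjunction}; 3:klinia {adjective}; 4:babaux {conjunction}; 5:poboit {determiner}; 6:ple {noun}; 7:brastheet {determiner,conjunction}.
One satisfying assignment: determiner determiner adjective conjunction determiner noun determiner.
Checking: rule 1 satisfied; rule 2 satisfied.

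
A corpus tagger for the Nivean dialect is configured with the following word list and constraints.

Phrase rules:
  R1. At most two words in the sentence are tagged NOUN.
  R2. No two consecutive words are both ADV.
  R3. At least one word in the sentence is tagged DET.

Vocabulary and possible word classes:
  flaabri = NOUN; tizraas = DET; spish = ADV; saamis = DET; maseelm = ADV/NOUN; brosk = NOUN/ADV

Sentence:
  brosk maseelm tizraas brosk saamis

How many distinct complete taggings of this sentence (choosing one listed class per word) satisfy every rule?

5

Candidates per position — 1:brosk {NOUN,ADV}; 2:maseelm {ADV,NOUN}; 3:tizraas {DET}; 4:brosk {NOUN,ADV}; 5:saamis {DET}.
There are 8 candidate sequences in total.
The sequences that satisfy every rule: NOUN ADV DET NOUN DET; NOUN ADV DET ADV DET; NOUN NOUN DET ADV DET; ADV NOUN DET NOUN DET; ADV NOUN DET ADV DET.
Count = 5.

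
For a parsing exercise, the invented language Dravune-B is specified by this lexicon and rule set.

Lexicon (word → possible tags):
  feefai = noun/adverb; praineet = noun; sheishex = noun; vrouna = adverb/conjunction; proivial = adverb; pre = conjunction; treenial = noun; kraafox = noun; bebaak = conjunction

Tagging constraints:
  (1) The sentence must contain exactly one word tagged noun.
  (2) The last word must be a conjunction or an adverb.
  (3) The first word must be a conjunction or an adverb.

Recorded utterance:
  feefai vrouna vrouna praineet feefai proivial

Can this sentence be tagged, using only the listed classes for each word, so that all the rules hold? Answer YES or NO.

YES

Candidates per position — 1:feefai {noun,adverb}; 2:vrouna {adverb,conjunction}; 3:vrouna {adverb,conjunction}; 4:praineet {noun}; 5:feefai {noun,adverb}; 6:proivial {adverb}.
One satisfying assignment: adverb adverb adverb noun adverb adverb.
Checking: rule 1 satisfied; rule 2 satisfied; rule 3 satisfied.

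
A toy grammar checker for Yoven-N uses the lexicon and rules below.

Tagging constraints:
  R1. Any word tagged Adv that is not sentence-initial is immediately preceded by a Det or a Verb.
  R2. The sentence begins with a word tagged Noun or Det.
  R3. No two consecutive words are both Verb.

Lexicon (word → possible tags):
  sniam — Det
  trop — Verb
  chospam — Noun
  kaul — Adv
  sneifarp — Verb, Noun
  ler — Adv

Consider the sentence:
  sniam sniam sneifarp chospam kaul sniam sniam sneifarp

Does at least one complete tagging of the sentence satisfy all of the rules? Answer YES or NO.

Candidates per position — 1:sniam {Det}; 2:sniam {Det}; 3:sneifarp {Verb,Noun}; 4:chospam {Noun}; 5:kaul {Adv}; 6:sniam {Det}; 7:sniam {Det}; 8:sneifarp {Verb,Noun}.
Rule 1 cannot be satisfied by any choice of tags from the lexicon.
So there is no consistent tagging.

NO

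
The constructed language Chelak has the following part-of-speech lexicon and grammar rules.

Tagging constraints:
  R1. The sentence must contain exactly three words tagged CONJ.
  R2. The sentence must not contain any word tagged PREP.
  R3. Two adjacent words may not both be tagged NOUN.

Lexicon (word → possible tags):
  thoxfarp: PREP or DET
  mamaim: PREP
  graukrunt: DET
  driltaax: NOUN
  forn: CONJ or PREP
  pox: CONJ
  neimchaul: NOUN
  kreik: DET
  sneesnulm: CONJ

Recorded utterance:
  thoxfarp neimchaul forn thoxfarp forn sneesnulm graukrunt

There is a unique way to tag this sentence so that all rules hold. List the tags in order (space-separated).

DET NOUN CONJ DET CONJ CONJ DET

Candidates per position — 1:thoxfarp {PREP,DET}; 2:neimchaul {NOUN}; 3:forn {CONJ,PREP}; 4:thoxfarp {PREP,DET}; 5:forn {CONJ,PREP}; 6:sneesnulm {CONJ}; 7:graukrunt {DET}.
If word 1 were PREP, no tagging could satisfy rule 2; so word 1 is DET.
If word 3 were PREP, no tagging could satisfy rule 1; so word 3 is CONJ.
If word 4 were PREP, no tagging could satisfy rule 2; so word 4 is DET.
If word 5 were PREP, no tagging could satisfy rule 1; so word 5 is CONJ.
The unique satisfying tagging is: DET NOUN CONJ DET CONJ CONJ DET.
Verifying each rule — rule 1 ok; rule 2 ok; rule 3 ok.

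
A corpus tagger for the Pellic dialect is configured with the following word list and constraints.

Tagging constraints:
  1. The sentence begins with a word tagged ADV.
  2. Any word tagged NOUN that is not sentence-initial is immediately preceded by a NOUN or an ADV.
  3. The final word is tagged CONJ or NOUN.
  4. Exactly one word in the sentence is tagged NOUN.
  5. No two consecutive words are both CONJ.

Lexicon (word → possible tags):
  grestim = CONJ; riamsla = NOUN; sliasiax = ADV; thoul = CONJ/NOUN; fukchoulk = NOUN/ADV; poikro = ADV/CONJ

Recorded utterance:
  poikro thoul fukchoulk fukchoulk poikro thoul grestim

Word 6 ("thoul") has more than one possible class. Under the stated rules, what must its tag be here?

NOUN

Candidates per position — 1:poikro {ADV,CONJ}; 2:thoul {CONJ,NOUN}; 3:fukchoulk {NOUN,ADV}; 4:fukchoulk {NOUN,ADV}; 5:poikro {ADV,CONJ}; 6:thoul {CONJ,NOUN}; 7:grestim {CONJ}.
Word 1 cannot be CONJ — rule 1 would then fail for every completion. It is ADV.
Word 6 cannot be CONJ — rule 5 would then fail for every completion. It is NOUN.
Word 2 cannot be NOUN — rule 4 would then fail for every completion. It is CONJ.
Word 3 cannot be NOUN — rule 2 would then fail for every completion. It is ADV.
Word 4 cannot be NOUN — rule 4 would then fail for every completion. It is ADV.
Word 5 cannot be CONJ — rule 2 would then fail for every completion. It is ADV.
So the tagging must be: ADV CONJ ADV ADV ADV NOUN CONJ.
Check: rule 1 holds; rule 2 holds; rule 3 holds; rule 4 holds; rule 5 holds.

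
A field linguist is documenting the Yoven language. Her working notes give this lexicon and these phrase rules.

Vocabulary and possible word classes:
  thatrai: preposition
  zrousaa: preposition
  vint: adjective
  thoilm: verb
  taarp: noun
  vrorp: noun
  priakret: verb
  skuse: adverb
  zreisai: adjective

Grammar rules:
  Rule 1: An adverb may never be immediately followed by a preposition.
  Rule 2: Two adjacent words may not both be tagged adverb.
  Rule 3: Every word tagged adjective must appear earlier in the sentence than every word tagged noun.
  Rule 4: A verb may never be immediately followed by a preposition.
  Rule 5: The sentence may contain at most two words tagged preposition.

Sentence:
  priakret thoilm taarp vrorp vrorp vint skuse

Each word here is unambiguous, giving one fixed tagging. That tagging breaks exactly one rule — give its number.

Fixed tagging: verb verb noun noun noun adjective adverb.
Rule check: R1 pass, R2 pass, R3 fail, R4 pass, R5 pass.
Only rule 3 fails.

3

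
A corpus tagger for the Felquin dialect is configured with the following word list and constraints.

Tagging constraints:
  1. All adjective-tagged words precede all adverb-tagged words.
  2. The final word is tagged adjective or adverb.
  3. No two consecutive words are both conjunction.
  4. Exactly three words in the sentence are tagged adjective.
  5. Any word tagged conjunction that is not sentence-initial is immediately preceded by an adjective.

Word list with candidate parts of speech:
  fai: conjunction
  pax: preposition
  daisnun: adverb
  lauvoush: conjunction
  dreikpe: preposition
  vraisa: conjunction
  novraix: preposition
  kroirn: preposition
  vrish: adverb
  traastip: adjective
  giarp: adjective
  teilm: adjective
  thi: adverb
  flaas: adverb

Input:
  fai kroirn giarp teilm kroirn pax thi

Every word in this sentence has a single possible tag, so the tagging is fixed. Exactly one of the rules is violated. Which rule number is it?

Fixed tagging: conjunction preposition adjective adjective preposition preposition adverb.
Rule check: R1 pass, R2 pass, R3 pass, R4 fail, R5 pass.
Only rule 4 fails.

4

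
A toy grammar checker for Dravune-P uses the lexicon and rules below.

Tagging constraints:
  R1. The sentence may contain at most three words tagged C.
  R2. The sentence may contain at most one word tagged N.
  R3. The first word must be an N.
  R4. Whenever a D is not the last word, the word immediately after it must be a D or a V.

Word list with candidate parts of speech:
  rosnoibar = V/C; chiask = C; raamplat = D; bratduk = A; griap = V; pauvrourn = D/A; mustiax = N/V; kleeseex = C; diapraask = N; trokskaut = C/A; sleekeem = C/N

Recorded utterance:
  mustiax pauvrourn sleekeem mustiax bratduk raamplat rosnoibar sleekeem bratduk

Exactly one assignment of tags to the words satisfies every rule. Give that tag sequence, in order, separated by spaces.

Candidates per position — 1:mustiax {N,V}; 2:pauvrourn {D,A}; 3:sleekeem {C,N}; 4:mustiax {N,V}; 5:bratduk {A}; 6:raamplat {D}; 7:rosnoibar {V,C}; 8:sleekeem {C,N}; 9:bratduk {A}.
Position 1: V is ruled out by rule 3; that leaves N.
Position 2: D is ruled out by rule 4; that leaves A.
Position 3: N is ruled out by rule 2; that leaves C.
Position 4: N is ruled out by rule 2; that leaves V.
Position 7: C is ruled out by rule 4; that leaves V.
Position 8: N is ruled out by rule 2; that leaves C.
The only consistent sequence is: N A C V A D V C A.
Check: rule 1 ✓; rule 2 ✓; rule 3 ✓; rule 4 ✓.

N A C V A D V C A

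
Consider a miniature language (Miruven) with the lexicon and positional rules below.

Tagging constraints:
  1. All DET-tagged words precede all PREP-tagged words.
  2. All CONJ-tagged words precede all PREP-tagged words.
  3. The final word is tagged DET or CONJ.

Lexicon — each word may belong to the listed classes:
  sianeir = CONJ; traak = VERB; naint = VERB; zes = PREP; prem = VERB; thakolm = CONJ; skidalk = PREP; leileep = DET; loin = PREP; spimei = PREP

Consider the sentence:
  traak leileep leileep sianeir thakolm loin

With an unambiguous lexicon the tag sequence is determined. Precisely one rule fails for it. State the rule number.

Fixed tagging: VERB DET DET CONJ CONJ PREP.
Applying the rules: R1 holds, R2 holds, R3 violated.
Only rule 3 fails.

3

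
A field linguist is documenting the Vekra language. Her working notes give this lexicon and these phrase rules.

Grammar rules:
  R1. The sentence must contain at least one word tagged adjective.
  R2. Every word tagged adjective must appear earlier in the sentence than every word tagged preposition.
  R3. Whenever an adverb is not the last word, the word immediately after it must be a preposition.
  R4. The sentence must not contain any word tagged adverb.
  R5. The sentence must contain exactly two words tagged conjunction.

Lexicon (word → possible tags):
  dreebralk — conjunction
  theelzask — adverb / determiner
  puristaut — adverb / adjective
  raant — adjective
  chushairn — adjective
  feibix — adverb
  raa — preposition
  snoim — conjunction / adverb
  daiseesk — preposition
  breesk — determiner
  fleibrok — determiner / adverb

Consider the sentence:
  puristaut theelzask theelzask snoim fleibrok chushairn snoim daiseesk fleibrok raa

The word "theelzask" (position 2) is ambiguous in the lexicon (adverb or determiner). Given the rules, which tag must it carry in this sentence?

Candidates per position — 1:puristaut {adverb,adjective}; 2:theelzask {adverb,determiner}; 3:theelzask {adverb,determiner}; 4:snoim {conjunction,adverb}; 5:fleibrok {determiner,adverb}; 6:chushairn {adjective}; 7:snoim {conjunction,adverb}; 8:daiseesk {preposition}; 9:fleibrok {determiner,adverb}; 10:raa {preposition}.
Word 1 cannot be adverb — rule 3 would then fail for every completion. It is adjective.
Word 2 cannot be adverb — rule 3 would then fail for every completion. It is determiner.
Word 3 cannot be adverb — rule 3 would then fail for every completion. It is determiner.
Word 4 cannot be adverb — rule 3 would then fail for every completion. It is conjunction.
Word 5 cannot be adverb — rule 3 would then fail for every completion. It is determiner.
Word 7 cannot be adverb — rule 4 would then fail for every completion. It is conjunction.
Word 9 cannot be adverb — rule 4 would then fail for every completion. It is determiner.
The only consistent sequence is: adjective determiner determiner conjunction determiner adjective conjunction preposition determiner preposition.
Check: rule 1 satisfied; rule 2 satisfied; rule 3 satisfied; rule 4 satisfied; rule 5 satisfied.

determiner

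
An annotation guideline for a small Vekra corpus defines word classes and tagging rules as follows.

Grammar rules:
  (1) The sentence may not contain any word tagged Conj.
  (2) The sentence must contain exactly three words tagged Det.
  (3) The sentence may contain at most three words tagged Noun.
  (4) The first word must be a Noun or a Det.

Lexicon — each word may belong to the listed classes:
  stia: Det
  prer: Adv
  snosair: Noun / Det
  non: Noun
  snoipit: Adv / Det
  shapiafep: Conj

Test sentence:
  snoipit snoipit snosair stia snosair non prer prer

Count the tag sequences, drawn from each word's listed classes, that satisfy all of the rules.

Candidates per position — 1:snoipit {Adv,Det}; 2:snoipit {Adv,Det}; 3:snosair {Noun,Det}; 4:stia {Det}; 5:snosair {Noun,Det}; 6:non {Noun}; 7:prer {Adv}; 8:prer {Adv}.
There are 16 candidate sequences in total.
The sequences that satisfy every rule: Det Adv Noun Det Det Noun Adv Adv; Det Adv Det Det Noun Noun Adv Adv; Det Det Noun Det Noun Noun Adv Adv.
Count = 3.

3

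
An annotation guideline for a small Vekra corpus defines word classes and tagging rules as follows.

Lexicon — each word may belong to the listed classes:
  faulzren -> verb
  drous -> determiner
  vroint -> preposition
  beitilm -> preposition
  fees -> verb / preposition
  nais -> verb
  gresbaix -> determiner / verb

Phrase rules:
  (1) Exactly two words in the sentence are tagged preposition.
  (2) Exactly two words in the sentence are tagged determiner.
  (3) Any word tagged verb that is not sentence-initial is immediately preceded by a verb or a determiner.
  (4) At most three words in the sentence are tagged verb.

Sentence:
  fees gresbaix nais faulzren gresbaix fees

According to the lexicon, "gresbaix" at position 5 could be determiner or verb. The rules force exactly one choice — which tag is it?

Candidates per position — 1:fees {verb,preposition}; 2:gresbaix {determiner,verb}; 3:nais {verb}; 4:faulzren {verb}; 5:gresbaix {determiner,verb}; 6:fees {verb,preposition}.
Word 1 cannot be verb — rule 1 would then fail for every completion. It is preposition.
Word 2 cannot be verb — rule 2 would then fail for every completion. It is determiner.
Word 5 cannot be verb — rule 2 would then fail for every completion. It is determiner.
Word 6 cannot be verb — rule 1 would then fail for every completion. It is preposition.
The unique satisfying tagging is: preposition determiner verb verb determiner preposition.
Rule-by-rule: rule 1 ok; rule 2 ok; rule 3 ok; rule 4 ok.

determiner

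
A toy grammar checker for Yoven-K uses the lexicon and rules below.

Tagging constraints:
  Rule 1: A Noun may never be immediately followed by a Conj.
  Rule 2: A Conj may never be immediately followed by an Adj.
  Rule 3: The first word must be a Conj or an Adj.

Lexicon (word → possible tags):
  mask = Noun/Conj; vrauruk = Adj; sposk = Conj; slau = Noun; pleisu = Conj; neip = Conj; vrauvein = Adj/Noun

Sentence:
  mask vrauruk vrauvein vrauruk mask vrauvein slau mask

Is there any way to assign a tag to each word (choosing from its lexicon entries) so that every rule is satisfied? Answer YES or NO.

NO

Candidates per position — 1:mask {Noun,Conj}; 2:vrauruk {Adj}; 3:vrauvein {Adj,Noun}; 4:vrauruk {Adj}; 5:mask {Noun,Conj}; 6:vrauvein {Adj,Noun}; 7:slau {Noun}; 8:mask {Noun,Conj}.
Every candidate sequence violates at least one rule; no consistent tagging exists.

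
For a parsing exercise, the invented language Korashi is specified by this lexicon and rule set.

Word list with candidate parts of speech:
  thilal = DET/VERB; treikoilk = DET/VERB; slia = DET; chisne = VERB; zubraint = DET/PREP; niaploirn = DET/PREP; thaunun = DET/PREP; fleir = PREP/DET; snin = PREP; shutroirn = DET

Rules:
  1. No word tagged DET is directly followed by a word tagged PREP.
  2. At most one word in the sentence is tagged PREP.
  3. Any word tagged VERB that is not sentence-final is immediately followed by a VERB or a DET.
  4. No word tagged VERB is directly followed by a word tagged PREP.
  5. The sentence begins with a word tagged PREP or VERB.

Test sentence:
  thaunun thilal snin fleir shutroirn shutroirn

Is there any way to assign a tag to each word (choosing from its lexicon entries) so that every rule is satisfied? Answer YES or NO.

Candidates per position — 1:thaunun {DET,PREP}; 2:thilal {DET,VERB}; 3:snin {PREP}; 4:fleir {PREP,DET}; 5:shutroirn {DET}; 6:shutroirn {DET}.
Every candidate sequence violates at least one rule; no consistent tagging exists.

NO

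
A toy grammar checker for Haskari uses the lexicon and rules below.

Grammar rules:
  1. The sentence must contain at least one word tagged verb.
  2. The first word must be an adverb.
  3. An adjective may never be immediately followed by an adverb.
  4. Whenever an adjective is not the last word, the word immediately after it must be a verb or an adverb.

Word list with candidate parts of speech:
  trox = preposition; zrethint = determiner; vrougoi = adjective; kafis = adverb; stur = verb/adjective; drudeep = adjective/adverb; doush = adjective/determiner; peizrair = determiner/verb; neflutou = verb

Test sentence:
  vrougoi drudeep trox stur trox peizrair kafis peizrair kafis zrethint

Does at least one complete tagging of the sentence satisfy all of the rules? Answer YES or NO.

NO

Candidates per position — 1:vrougoi {adjective}; 2:drudeep {adjective,adverb}; 3:trox {preposition}; 4:stur {verb,adjective}; 5:trox {preposition}; 6:peizrair {determiner,verb}; 7:kafis {adverb}; 8:peizrair {determiner,verb}; 9:kafis {adverb}; 10:zrethint {determiner}.
Rule 2 cannot be satisfied by any choice of tags from the lexicon.
So there is no consistent tagging.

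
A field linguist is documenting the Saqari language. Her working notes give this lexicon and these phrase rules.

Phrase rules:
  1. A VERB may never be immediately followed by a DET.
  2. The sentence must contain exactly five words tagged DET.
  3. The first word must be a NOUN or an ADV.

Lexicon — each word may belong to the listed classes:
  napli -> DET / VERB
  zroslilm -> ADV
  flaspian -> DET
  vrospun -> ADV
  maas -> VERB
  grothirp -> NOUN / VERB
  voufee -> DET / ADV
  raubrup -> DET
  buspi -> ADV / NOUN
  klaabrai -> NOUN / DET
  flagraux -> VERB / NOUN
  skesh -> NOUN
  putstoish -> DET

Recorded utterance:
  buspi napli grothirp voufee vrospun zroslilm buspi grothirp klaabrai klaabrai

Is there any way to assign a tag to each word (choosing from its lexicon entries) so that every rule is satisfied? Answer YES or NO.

Candidates per position — 1:buspi {ADV,NOUN}; 2:napli {DET,VERB}; 3:grothirp {NOUN,VERB}; 4:voufee {DET,ADV}; 5:vrospun {ADV}; 6:zroslilm {ADV}; 7:buspi {ADV,NOUN}; 8:grothirp {NOUN,VERB}; 9:klaabrai {NOUN,DET}; 10:klaabrai {NOUN,DET}.
Rule 2 cannot be satisfied by any choice of tags from the lexicon.
So there is no consistent tagging.

NO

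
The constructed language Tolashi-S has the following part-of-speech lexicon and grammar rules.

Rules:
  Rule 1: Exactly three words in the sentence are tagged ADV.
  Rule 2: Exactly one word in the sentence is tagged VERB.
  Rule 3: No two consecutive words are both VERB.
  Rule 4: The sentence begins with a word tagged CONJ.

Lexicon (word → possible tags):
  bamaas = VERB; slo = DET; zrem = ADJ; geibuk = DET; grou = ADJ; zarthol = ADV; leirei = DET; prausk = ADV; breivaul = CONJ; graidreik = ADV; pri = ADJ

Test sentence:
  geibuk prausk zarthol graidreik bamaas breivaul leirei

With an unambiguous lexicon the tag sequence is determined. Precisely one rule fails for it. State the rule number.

4

Fixed tagging: DET ADV ADV ADV VERB CONJ DET.
Rule check: R1 pass, R2 pass, R3 pass, R4 fail.
Only rule 4 fails.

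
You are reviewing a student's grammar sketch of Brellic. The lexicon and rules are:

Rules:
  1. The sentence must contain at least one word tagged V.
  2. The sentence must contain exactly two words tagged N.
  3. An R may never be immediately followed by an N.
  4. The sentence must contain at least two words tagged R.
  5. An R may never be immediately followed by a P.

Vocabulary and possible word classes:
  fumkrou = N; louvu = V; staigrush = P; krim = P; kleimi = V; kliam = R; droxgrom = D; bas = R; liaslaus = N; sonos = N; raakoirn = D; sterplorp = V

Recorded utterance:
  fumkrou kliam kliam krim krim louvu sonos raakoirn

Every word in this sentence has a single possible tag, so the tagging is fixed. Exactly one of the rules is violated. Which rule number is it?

5

Fixed tagging: N R R P P V N D.
Applying the rules: R1 ok, R2 ok, R3 ok, R4 ok, R5 fails.
Only rule 5 fails.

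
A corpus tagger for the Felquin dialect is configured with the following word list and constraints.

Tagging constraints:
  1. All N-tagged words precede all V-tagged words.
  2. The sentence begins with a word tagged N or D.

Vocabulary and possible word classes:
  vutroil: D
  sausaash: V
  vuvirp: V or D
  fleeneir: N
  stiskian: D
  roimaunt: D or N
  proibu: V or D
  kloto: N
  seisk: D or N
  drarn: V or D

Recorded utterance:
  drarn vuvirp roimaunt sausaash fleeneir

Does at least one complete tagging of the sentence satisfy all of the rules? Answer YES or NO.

NO

Candidates per position — 1:drarn {V,D}; 2:vuvirp {V,D}; 3:roimaunt {D,N}; 4:sausaash {V}; 5:fleeneir {N}.
Rule 1 cannot be satisfied by any choice of tags from the lexicon.
So there is no consistent tagging.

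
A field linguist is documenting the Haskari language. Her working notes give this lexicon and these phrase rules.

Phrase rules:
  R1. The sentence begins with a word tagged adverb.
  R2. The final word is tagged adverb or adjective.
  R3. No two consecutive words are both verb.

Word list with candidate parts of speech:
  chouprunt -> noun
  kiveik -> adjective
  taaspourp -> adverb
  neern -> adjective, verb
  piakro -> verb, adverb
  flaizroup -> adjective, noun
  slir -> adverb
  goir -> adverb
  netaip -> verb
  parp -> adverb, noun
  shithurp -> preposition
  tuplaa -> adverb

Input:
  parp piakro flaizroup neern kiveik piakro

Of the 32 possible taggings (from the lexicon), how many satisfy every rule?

8

Candidates per position — 1:parp {adverb,noun}; 2:piakro {verb,adverb}; 3:flaizroup {adjective,noun}; 4:neern {adjective,verb}; 5:kiveik {adjective}; 6:piakro {verb,adverb}.
There are 32 candidate sequences in total.
Checking each against the rules leaves 8 sequences.
Count = 8.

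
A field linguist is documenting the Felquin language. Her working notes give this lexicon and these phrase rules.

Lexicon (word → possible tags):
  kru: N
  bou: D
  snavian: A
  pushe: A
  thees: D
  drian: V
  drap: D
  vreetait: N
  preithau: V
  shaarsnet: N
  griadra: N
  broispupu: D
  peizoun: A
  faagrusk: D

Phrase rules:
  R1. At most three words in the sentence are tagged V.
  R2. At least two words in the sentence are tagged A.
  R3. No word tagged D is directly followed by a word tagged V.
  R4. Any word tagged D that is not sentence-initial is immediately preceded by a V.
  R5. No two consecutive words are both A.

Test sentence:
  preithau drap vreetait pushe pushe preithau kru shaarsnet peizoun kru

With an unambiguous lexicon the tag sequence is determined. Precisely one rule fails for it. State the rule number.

5

Fixed tagging: V D N A A V N N A N.
Rule check: R1 ok, R2 ok, R3 ok, R4 ok, R5 fails.
Only rule 5 fails.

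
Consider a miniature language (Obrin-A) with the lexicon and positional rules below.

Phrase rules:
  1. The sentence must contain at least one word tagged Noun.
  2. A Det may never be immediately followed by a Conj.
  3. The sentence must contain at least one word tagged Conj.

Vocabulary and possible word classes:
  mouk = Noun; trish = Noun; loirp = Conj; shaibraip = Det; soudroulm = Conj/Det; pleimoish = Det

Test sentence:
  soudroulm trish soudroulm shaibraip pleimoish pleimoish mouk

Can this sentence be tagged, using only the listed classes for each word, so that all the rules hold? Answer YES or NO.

YES

Candidates per position — 1:soudroulm {Conj,Det}; 2:trish {Noun}; 3:soudroulm {Conj,Det}; 4:shaibraip {Det}; 5:pleimoish {Det}; 6:pleimoish {Det}; 7:mouk {Noun}.
One satisfying assignment: Conj Noun Det Det Det Det Noun.
Rule-by-rule: rule 1 ✓; rule 2 ✓; rule 3 ✓.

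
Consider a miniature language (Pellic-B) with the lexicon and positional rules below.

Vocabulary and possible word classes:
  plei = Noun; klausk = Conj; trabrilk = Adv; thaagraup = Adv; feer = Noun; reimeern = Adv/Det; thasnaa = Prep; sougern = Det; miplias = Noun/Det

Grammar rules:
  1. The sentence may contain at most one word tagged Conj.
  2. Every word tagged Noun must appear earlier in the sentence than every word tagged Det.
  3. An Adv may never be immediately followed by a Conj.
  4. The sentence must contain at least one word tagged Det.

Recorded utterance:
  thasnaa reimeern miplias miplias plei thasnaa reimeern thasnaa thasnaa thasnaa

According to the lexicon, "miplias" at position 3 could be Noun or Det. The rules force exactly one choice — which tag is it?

Candidates per position — 1:thasnaa {Prep}; 2:reimeern {Adv,Det}; 3:miplias {Noun,Det}; 4:miplias {Noun,Det}; 5:plei {Noun}; 6:thasnaa {Prep}; 7:reimeern {Adv,Det}; 8:thasnaa {Prep}; 9:thasnaa {Prep}; 10:thasnaa {Prep}.
Position 2: tagging it Det would leave rule 2 unsatisfiable, so it must be Adv.
Position 3: tagging it Det would leave rule 2 unsatisfiable, so it must be Noun.
Position 4: tagging it Det would leave rule 2 unsatisfiable, so it must be Noun.
Position 7: tagging it Adv would leave rule 4 unsatisfiable, so it must be Det.
That leaves exactly one tagging: Prep Adv Noun Noun Noun Prep Det Prep Prep Prep.
Checking: rule 1 holds; rule 2 holds; rule 3 holds; rule 4 holds.

Noun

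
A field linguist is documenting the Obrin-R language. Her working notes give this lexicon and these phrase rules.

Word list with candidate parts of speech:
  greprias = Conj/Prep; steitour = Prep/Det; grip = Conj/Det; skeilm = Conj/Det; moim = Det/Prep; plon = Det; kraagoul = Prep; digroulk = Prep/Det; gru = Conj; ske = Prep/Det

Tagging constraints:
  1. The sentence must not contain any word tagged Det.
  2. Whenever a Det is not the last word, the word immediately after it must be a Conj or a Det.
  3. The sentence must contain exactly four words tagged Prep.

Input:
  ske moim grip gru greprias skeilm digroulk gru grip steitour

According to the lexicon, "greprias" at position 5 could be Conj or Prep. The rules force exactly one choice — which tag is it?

Candidates per position — 1:ske {Prep,Det}; 2:moim {Det,Prep}; 3:grip {Conj,Det}; 4:gru {Conj}; 5:greprias {Conj,Prep}; 6:skeilm {Conj,Det}; 7:digroulk {Prep,Det}; 8:gru {Conj}; 9:grip {Conj,Det}; 10:steitour {Prep,Det}.
At position 1, choosing Det makes rule 1 impossible to satisfy; hence Prep.
At position 2, choosing Det makes rule 1 impossible to satisfy; hence Prep.
At position 3, choosing Det makes rule 1 impossible to satisfy; hence Conj.
At position 6, choosing Det makes rule 1 impossible to satisfy; hence Conj.
At position 7, choosing Det makes rule 1 impossible to satisfy; hence Prep.
At position 9, choosing Det makes rule 1 impossible to satisfy; hence Conj.
At position 10, choosing Det makes rule 1 impossible to satisfy; hence Prep.
At position 5, choosing Prep makes rule 3 impossible to satisfy; hence Conj.
The unique satisfying tagging is: Prep Prep Conj Conj Conj Conj Prep Conj Conj Prep.
Rule-by-rule: rule 1 holds; rule 2 holds; rule 3 holds.

Conj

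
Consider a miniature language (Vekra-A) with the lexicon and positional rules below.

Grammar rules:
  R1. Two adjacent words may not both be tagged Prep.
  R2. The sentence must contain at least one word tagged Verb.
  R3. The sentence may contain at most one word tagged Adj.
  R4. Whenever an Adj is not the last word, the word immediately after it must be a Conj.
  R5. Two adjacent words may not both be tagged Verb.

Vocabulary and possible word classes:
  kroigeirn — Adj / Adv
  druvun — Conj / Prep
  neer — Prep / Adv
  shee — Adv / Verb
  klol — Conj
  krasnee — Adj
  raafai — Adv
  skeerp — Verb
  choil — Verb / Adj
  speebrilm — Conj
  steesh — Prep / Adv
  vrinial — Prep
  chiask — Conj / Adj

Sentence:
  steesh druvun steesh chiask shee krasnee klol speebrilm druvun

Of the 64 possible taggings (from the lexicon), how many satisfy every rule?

10

Candidates per position — 1:steesh {Prep,Adv}; 2:druvun {Conj,Prep}; 3:steesh {Prep,Adv}; 4:chiask {Conj,Adj}; 5:shee {Adv,Verb}; 6:krasnee {Adj}; 7:klol {Conj}; 8:speebrilm {Conj}; 9:druvun {Conj,Prep}.
There are 64 candidate sequences in total.
Checking each against the rules leaves 10 sequences.
Count = 10.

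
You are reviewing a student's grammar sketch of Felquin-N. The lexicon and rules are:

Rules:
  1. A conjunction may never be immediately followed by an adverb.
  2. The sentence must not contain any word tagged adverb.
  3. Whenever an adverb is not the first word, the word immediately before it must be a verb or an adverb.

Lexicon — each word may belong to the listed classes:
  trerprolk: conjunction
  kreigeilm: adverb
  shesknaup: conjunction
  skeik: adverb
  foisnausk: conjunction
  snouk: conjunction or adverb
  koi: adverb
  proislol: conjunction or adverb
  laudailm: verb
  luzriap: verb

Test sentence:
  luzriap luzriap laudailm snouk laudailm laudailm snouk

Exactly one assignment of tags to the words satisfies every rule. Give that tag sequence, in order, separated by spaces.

verb verb verb conjunction verb verb conjunction

Candidates per position — 1:luzriap {verb}; 2:luzriap {verb}; 3:laudailm {verb}; 4:snouk {conjunction,adverb}; 5:laudailm {verb}; 6:laudailm {verb}; 7:snouk {conjunction,adverb}.
Position 4: tagging it adverb would leave rule 2 unsatisfiable, so it must be conjunction.
Position 7: tagging it adverb would leave rule 2 unsatisfiable, so it must be conjunction.
So the tagging must be: verb verb verb conjunction verb verb conjunction.
Checking: rule 1 holds; rule 2 holds; rule 3 holds.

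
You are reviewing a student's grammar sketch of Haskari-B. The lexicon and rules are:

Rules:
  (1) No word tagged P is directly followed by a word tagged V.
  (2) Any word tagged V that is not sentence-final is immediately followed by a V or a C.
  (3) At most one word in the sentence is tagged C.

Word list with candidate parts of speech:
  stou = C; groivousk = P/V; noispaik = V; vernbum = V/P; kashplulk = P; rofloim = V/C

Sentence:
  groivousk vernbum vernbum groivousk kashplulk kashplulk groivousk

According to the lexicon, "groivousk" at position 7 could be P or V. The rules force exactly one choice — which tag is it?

Candidates per position — 1:groivousk {P,V}; 2:vernbum {V,P}; 3:vernbum {V,P}; 4:groivousk {P,V}; 5:kashplulk {P}; 6:kashplulk {P}; 7:groivousk {P,V}.
Position 1: V is ruled out by rule 2; that leaves P.
Position 2: V is ruled out by rule 1; that leaves P.
Position 3: V is ruled out by rule 1; that leaves P.
Position 4: V is ruled out by rule 1; that leaves P.
Position 7: V is ruled out by rule 1; that leaves P.
The only consistent sequence is: P P P P P P P.
Checking: rule 1 holds; rule 2 holds; rule 3 holds.

P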